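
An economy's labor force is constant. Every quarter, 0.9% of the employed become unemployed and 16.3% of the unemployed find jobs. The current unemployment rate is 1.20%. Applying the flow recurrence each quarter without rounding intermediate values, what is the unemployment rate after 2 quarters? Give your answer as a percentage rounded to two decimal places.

With a fixed labor force, u_{t+1} = u_t + s·(1−u_t) − f·u_t = u_t·(1−s−f) + s.
Here 1−s−f = 0.828 and s = 0.009.
u_1 = 0.012000 × 0.828 + 0.009 = 0.018936.
u_2 = 0.018936 × 0.828 + 0.009 = 0.024679.

Unemployment rate after two quarters ≈ 2.47%.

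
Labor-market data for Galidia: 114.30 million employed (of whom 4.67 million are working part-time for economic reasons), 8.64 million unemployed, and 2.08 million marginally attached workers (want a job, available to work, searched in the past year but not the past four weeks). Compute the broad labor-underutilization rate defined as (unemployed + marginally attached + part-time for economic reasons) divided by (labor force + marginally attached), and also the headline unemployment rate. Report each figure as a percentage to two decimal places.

Labor force = 114.30 + 8.64 = 122.94 million.
Numerator = 8.64 + 2.08 + 4.67 = 15.39 million.
Denominator = 122.94 + 2.08 = 125.02 million.
Broad rate = 15.39 / 125.02 = 12.31%.
Headline unemployment rate = 8.64 / 122.94 = 7.03%.

Broad underutilization rate ≈ 12.31%; headline unemployment rate ≈ 7.03%.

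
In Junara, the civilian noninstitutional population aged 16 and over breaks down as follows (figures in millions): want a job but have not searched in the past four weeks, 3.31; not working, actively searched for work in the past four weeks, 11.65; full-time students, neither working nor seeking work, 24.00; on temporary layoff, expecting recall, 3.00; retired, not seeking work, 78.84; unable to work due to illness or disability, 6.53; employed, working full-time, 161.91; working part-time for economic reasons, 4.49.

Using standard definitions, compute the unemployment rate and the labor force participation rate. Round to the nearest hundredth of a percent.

Unemployment rate ≈ 8.09%; labor force participation rate ≈ 61.64%.

Employed = 161.91 + 4.49 = 166.40 million (anyone who worked, including part-time for economic reasons, counts as employed).
Unemployed = 11.65 + 3.00 = 14.65 million (jobless and actively searching, or on temporary layoff).
Labor force = 166.40 + 14.65 = 181.05 million.
Not in labor force = 3.31 + 24.00 + 78.84 + 6.53 = 112.68 million (those not working and not actively searching are outside the labor force — including those who want a job but have given up searching).
Civilian working-age population = 181.05 + 112.68 = 293.73 million.
Unemployment rate = 14.65 / 181.05 = 8.09%.
Labor force participation rate = 181.05 / 293.73 = 61.64%.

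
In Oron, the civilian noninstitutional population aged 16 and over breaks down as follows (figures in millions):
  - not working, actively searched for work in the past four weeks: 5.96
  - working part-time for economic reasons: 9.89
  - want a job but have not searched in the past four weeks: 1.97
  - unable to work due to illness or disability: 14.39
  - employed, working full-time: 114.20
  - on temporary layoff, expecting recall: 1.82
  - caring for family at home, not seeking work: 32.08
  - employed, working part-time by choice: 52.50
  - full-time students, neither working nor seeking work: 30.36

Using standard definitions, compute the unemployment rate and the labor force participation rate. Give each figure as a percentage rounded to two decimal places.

Employed = 9.89 + 114.20 + 52.50 = 176.59 million (anyone who worked, including part-time for economic reasons, counts as employed).
Unemployed = 5.96 + 1.82 = 7.78 million (jobless and actively searching, or on temporary layoff).
Labor force = 176.59 + 7.78 = 184.37 million.
Not in labor force = 1.97 + 14.39 + 32.08 + 30.36 = 78.80 million (those not working and not actively searching are outside the labor force — including those who want a job but have given up searching).
Civilian working-age population = 184.37 + 78.80 = 263.17 million.
Unemployment rate = 7.78 / 184.37 = 4.22%.
Labor force participation rate = 184.37 / 263.17 = 70.06%.

Unemployment rate ≈ 4.22%; labor force participation rate ≈ 70.06%.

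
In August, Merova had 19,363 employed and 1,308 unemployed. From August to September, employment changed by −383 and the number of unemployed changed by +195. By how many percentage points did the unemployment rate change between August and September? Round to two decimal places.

August: labor force = 19,363 + 1,308 = 20,671; u = 1,308/20,671 = 6.33%.
September: labor force = 18,980 + 1,503 = 20,483; u = 1,503/20,483 = 7.34%.
Change = 7.34% − 6.33% = +1.01 pp.

The unemployment rate changed by +1.01 percentage points.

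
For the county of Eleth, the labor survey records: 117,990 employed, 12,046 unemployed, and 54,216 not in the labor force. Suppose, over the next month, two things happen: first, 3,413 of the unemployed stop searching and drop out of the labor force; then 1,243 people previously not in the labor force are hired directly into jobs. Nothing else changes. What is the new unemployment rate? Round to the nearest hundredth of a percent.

Initially, labor force = 117,990 + 12,046 = 130,036, so u = 12,046/130,036 = 9.26%.
After the first change, unemployed and labor force both fall by 3,413 → E = 117,990, U = 8,633, labor force = 126,623.
After the second change, employed and labor force both rise by 1,243; unemployed unchanged → E = 119,233, U = 8,633, labor force = 127,866.
New unemployment rate = 8,633 / 127,866 = 6.75%.

New unemployment rate ≈ 6.75%.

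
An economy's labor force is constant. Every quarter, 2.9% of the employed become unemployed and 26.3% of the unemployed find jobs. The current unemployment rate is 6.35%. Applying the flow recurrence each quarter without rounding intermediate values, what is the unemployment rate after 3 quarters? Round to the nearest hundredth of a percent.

With a fixed labor force, u_{t+1} = u_t + s·(1−u_t) − f·u_t = u_t·(1−s−f) + s.
Here 1−s−f = 0.708 and s = 0.029.
u_1 = 0.063500 × 0.708 + 0.029 = 0.073958.
u_2 = 0.073958 × 0.708 + 0.029 = 0.081362.
u_3 = 0.081362 × 0.708 + 0.029 = 0.086604.

Unemployment rate after three quarters ≈ 8.66%.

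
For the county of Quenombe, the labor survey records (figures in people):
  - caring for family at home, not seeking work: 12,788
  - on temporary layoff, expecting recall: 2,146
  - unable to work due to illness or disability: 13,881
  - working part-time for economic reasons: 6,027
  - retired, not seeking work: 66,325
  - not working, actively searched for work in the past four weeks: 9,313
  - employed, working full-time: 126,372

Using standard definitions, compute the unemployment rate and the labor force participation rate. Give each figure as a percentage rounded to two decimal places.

Employed = 6,027 + 126,372 = 132,399 (anyone who worked, including part-time for economic reasons, counts as employed).
Unemployed = 2,146 + 9,313 = 11,459 (jobless and actively searching, or on temporary layoff).
Labor force = 132,399 + 11,459 = 143,858.
Not in labor force = 12,788 + 13,881 + 66,325 = 92,994 (those not working and not actively searching are outside the labor force).
Civilian working-age population = 143,858 + 92,994 = 236,852.
Unemployment rate = 11,459 / 143,858 = 7.97%.
Labor force participation rate = 143,858 / 236,852 = 60.74%.

Unemployment rate ≈ 7.97%; labor force participation rate ≈ 60.74%.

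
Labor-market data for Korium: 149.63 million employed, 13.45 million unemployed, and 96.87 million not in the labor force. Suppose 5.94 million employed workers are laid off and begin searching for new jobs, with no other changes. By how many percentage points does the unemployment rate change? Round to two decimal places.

The unemployment rate changes by +3.64 percentage points.

Initially, labor force = 149.63 + 13.45 = 163.08 million, so u = 13.45/163.08 = 8.25%.
After the change, employed falls and unemployed rises by 5.94; labor force unchanged → E = 143.69, U = 19.39, labor force = 163.08 million.
New unemployment rate = 19.39 / 163.08 = 11.89%.
Change = 11.89% − 8.25% = +3.64 percentage points.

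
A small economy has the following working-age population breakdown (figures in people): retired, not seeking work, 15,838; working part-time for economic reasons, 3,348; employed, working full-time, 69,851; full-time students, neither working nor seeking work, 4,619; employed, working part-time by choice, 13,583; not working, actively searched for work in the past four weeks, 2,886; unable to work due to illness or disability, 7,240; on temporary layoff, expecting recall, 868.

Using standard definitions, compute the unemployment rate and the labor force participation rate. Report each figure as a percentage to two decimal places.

Employed = 3,348 + 69,851 + 13,583 = 86,782 (anyone who worked, including part-time for economic reasons, counts as employed).
Unemployed = 2,886 + 868 = 3,754 (jobless and actively searching, or on temporary layoff).
Labor force = 86,782 + 3,754 = 90,536.
Not in labor force = 15,838 + 4,619 + 7,240 = 27,697 (those not working and not actively searching are outside the labor force).
Civilian working-age population = 90,536 + 27,697 = 118,233.
Unemployment rate = 3,754 / 90,536 = 4.15%.
Labor force participation rate = 90,536 / 118,233 = 76.57%.

Unemployment rate ≈ 4.15%; labor force participation rate ≈ 76.57%.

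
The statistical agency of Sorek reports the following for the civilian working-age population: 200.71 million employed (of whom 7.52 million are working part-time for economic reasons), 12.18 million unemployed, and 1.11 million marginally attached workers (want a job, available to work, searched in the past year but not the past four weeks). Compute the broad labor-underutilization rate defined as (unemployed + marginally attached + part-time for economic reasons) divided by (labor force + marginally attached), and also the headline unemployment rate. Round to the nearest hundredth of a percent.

Broad underutilization rate ≈ 9.72%; headline unemployment rate ≈ 5.72%.

Labor force = 200.71 + 12.18 = 212.89 million.
Numerator = 12.18 + 1.11 + 7.52 = 20.81 million.
Denominator = 212.89 + 1.11 = 214.00 million.
Broad rate = 20.81 / 214.00 = 9.72%.
Headline unemployment rate = 12.18 / 212.89 = 5.72%.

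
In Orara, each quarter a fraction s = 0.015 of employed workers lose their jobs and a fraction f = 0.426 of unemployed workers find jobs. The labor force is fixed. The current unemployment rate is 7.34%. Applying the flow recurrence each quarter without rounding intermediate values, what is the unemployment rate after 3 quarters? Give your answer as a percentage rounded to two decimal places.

Unemployment rate after three quarters ≈ 4.09%.

With a fixed labor force, u_{t+1} = u_t + s·(1−u_t) − f·u_t = u_t·(1−s−f) + s.
Here 1−s−f = 0.559 and s = 0.015.
u_1 = 0.073400 × 0.559 + 0.015 = 0.056031.
u_2 = 0.056031 × 0.559 + 0.015 = 0.046321.
u_3 = 0.046321 × 0.559 + 0.015 = 0.040893.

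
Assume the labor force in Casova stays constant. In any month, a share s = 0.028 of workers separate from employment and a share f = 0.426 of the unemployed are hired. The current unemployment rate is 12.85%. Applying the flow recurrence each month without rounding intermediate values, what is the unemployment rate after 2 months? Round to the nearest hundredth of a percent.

With a fixed labor force, u_{t+1} = u_t + s·(1−u_t) − f·u_t = u_t·(1−s−f) + s.
Here 1−s−f = 0.546 and s = 0.028.
u_1 = 0.128500 × 0.546 + 0.028 = 0.098161.
u_2 = 0.098161 × 0.546 + 0.028 = 0.081596.

Unemployment rate after two months ≈ 8.16%.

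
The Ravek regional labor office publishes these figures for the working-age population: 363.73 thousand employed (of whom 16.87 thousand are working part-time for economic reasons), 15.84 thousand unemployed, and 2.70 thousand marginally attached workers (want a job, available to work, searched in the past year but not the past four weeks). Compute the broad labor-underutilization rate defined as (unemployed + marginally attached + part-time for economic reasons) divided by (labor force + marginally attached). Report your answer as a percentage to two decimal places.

Broad underutilization rate ≈ 9.26%.

Labor force = 363.73 + 15.84 = 379.57 thousand.
Numerator = 15.84 + 2.70 + 16.87 = 35.41 thousand.
Denominator = 379.57 + 2.70 = 382.27 thousand.
Broad rate = 35.41 / 382.27 = 9.26%.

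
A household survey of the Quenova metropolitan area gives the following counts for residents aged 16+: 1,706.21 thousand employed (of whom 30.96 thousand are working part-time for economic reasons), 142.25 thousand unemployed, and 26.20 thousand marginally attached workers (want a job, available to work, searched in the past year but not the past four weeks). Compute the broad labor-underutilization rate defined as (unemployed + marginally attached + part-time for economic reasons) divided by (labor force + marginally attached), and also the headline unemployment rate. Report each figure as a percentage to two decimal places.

Labor force = 1,706.21 + 142.25 = 1,848.46 thousand.
Numerator = 142.25 + 26.20 + 30.96 = 199.41 thousand.
Denominator = 1,848.46 + 26.20 = 1,874.66 thousand.
Broad rate = 199.41 / 1,874.66 = 10.64%.
Headline unemployment rate = 142.25 / 1,848.46 = 7.70%.

Broad underutilization rate ≈ 10.64%; headline unemployment rate ≈ 7.70%.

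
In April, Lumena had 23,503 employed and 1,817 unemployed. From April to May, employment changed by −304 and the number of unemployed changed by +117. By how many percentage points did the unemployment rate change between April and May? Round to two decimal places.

April: labor force = 23,503 + 1,817 = 25,320; u = 1,817/25,320 = 7.18%.
May: labor force = 23,199 + 1,934 = 25,133; u = 1,934/25,133 = 7.70%.
Change = 7.70% − 7.18% = +0.52 pp.

The unemployment rate changed by +0.52 percentage points.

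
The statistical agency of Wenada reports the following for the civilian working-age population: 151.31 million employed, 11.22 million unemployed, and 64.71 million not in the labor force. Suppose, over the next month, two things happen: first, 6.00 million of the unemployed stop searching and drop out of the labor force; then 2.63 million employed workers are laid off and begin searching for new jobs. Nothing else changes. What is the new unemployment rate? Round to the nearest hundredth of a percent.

New unemployment rate ≈ 5.02%.

Initially, labor force = 151.31 + 11.22 = 162.53 million, so u = 11.22/162.53 = 6.90%.
After the first change, unemployed and labor force both fall by 6.00 → E = 151.31, U = 5.22, labor force = 156.53 million.
After the second change, employed falls and unemployed rises by 2.63; labor force unchanged → E = 148.68, U = 7.85, labor force = 156.53 million.
New unemployment rate = 7.85 / 156.53 = 5.02%.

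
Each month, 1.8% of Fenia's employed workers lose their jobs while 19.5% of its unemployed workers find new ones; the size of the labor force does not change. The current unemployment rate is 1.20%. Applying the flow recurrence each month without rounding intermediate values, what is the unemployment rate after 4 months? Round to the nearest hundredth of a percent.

Unemployment rate after four months ≈ 5.67%.

With a fixed labor force, u_{t+1} = u_t + s·(1−u_t) − f·u_t = u_t·(1−s−f) + s.
Here 1−s−f = 0.787 and s = 0.018.
u_1 = 0.012000 × 0.787 + 0.018 = 0.027444.
u_2 = 0.027444 × 0.787 + 0.018 = 0.039598.
u_3 = 0.039598 × 0.787 + 0.018 = 0.049164.
u_4 = 0.049164 × 0.787 + 0.018 = 0.056692.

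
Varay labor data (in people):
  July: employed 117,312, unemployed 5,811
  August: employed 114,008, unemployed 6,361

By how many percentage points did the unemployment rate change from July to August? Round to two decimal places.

The unemployment rate changed by +0.56 percentage points.

July: labor force = 117,312 + 5,811 = 123,123; u = 5,811/123,123 = 4.72%.
August: labor force = 114,008 + 6,361 = 120,369; u = 6,361/120,369 = 5.28%.
Change = 5.28% − 4.72% = +0.56 pp.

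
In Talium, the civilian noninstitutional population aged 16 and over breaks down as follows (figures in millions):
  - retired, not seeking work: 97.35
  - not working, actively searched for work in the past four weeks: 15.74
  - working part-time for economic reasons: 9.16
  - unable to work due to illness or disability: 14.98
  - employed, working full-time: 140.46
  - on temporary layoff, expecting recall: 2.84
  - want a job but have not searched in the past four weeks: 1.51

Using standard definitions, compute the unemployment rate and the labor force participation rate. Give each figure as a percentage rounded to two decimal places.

Unemployment rate ≈ 11.05%; labor force participation rate ≈ 59.64%.

Employed = 9.16 + 140.46 = 149.62 million (anyone who worked, including part-time for economic reasons, counts as employed).
Unemployed = 15.74 + 2.84 = 18.58 million (jobless and actively searching, or on temporary layoff).
Labor force = 149.62 + 18.58 = 168.20 million.
Not in labor force = 97.35 + 14.98 + 1.51 = 113.84 million (those not working and not actively searching are outside the labor force — including those who want a job but have given up searching).
Civilian working-age population = 168.20 + 113.84 = 282.04 million.
Unemployment rate = 18.58 / 168.20 = 11.05%.
Labor force participation rate = 168.20 / 282.04 = 59.64%.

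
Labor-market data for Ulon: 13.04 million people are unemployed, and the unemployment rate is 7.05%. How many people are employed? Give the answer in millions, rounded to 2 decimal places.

About 171.92 million are employed.

Labor force = U / u = 13.04 / 0.0705 ≈ 184.96 million.
Employed = labor force − unemployed = 184.96 − 13.04 = 171.92 million.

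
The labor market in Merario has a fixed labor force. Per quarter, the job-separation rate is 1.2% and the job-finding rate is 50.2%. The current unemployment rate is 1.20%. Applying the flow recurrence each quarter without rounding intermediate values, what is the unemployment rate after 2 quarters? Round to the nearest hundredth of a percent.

Unemployment rate after two quarters ≈ 2.07%.

With a fixed labor force, u_{t+1} = u_t + s·(1−u_t) − f·u_t = u_t·(1−s−f) + s.
Here 1−s−f = 0.486 and s = 0.012.
u_1 = 0.012000 × 0.486 + 0.012 = 0.017832.
u_2 = 0.017832 × 0.486 + 0.012 = 0.020666.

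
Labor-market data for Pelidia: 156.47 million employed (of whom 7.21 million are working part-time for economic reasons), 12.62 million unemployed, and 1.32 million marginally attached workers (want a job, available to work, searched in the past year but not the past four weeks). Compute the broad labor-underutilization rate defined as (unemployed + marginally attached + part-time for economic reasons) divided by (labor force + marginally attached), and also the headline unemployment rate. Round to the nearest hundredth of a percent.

Broad underutilization rate ≈ 12.41%; headline unemployment rate ≈ 7.46%.

Labor force = 156.47 + 12.62 = 169.09 million.
Numerator = 12.62 + 1.32 + 7.21 = 21.15 million.
Denominator = 169.09 + 1.32 = 170.41 million.
Broad rate = 21.15 / 170.41 = 12.41%.
Headline unemployment rate = 12.62 / 169.09 = 7.46%.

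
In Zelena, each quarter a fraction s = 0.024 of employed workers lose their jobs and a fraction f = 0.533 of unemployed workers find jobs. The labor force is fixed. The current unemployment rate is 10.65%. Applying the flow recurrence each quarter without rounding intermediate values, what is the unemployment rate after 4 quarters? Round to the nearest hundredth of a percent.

With a fixed labor force, u_{t+1} = u_t + s·(1−u_t) − f·u_t = u_t·(1−s−f) + s.
Here 1−s−f = 0.443 and s = 0.024.
u_1 = 0.106500 × 0.443 + 0.024 = 0.071180.
u_2 = 0.071180 × 0.443 + 0.024 = 0.055533.
u_3 = 0.055533 × 0.443 + 0.024 = 0.048601.
u_4 = 0.048601 × 0.443 + 0.024 = 0.045530.

Unemployment rate after four quarters ≈ 4.55%.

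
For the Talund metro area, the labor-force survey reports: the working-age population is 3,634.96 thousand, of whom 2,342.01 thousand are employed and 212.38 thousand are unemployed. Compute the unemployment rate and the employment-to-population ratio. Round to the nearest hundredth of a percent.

Labor force = employed + unemployed = 2,342.01 + 212.38 = 2,554.39 thousand.
Unemployment rate = 212.38 / 2,554.39 = 8.31%.
Employment-population ratio = 2,342.01 / 3,634.96 = 64.43%.

Unemployment rate ≈ 8.31%; employment-population ratio ≈ 64.43%.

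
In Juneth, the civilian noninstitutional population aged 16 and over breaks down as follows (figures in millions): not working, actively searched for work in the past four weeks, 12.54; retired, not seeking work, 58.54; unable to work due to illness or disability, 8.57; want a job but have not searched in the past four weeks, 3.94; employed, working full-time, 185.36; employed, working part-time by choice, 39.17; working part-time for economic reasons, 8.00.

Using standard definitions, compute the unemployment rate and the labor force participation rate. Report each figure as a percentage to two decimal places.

Employed = 185.36 + 39.17 + 8.00 = 232.53 million (anyone who worked, including part-time for economic reasons, counts as employed).
Unemployed = 12.54 million.
Labor force = 232.53 + 12.54 = 245.07 million.
Not in labor force = 58.54 + 8.57 + 3.94 = 71.05 million (those not working and not actively searching are outside the labor force — including those who want a job but have given up searching).
Civilian working-age population = 245.07 + 71.05 = 316.12 million.
Unemployment rate = 12.54 / 245.07 = 5.12%.
Labor force participation rate = 245.07 / 316.12 = 77.52%.

Unemployment rate ≈ 5.12%; labor force participation rate ≈ 77.52%.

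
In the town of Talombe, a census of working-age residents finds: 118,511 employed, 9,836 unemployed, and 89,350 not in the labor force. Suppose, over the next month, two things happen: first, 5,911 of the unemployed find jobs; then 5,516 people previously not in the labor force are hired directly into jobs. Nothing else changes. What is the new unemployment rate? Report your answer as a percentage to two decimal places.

Initially, labor force = 118,511 + 9,836 = 128,347, so u = 9,836/128,347 = 7.66%.
After the first change, unemployed falls and employed rises by 5,911; labor force unchanged → E = 124,422, U = 3,925, labor force = 128,347.
After the second change, employed and labor force both rise by 5,516; unemployed unchanged → E = 129,938, U = 3,925, labor force = 133,863.
New unemployment rate = 3,925 / 133,863 = 2.93%.

New unemployment rate ≈ 2.93%.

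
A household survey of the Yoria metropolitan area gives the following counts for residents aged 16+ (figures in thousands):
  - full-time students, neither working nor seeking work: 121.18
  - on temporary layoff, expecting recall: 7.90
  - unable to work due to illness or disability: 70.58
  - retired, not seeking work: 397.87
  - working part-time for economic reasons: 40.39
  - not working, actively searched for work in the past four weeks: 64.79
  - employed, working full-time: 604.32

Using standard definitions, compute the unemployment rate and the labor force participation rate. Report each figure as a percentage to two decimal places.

Unemployment rate ≈ 10.13%; labor force participation rate ≈ 54.89%.

Employed = 40.39 + 604.32 = 644.71 thousand (anyone who worked, including part-time for economic reasons, counts as employed).
Unemployed = 7.90 + 64.79 = 72.69 thousand (jobless and actively searching, or on temporary layoff).
Labor force = 644.71 + 72.69 = 717.40 thousand.
Not in labor force = 121.18 + 70.58 + 397.87 = 589.63 thousand (those not working and not actively searching are outside the labor force).
Civilian working-age population = 717.40 + 589.63 = 1,307.03 thousand.
Unemployment rate = 72.69 / 717.40 = 10.13%.
Labor force participation rate = 717.40 / 1,307.03 = 54.89%.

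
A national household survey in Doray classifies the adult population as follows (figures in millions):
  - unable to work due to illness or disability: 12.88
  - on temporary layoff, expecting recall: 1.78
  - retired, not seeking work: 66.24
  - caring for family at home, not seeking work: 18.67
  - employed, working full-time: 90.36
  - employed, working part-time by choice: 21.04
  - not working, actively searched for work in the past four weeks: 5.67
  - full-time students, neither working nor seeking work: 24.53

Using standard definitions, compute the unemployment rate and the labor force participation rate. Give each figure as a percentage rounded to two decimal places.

Employed = 90.36 + 21.04 = 111.40 million.
Unemployed = 1.78 + 5.67 = 7.45 million (jobless and actively searching, or on temporary layoff).
Labor force = 111.40 + 7.45 = 118.85 million.
Not in labor force = 12.88 + 66.24 + 18.67 + 24.53 = 122.32 million (those not working and not actively searching are outside the labor force).
Civilian working-age population = 118.85 + 122.32 = 241.17 million.
Unemployment rate = 7.45 / 118.85 = 6.27%.
Labor force participation rate = 118.85 / 241.17 = 49.28%.

Unemployment rate ≈ 6.27%; labor force participation rate ≈ 49.28%.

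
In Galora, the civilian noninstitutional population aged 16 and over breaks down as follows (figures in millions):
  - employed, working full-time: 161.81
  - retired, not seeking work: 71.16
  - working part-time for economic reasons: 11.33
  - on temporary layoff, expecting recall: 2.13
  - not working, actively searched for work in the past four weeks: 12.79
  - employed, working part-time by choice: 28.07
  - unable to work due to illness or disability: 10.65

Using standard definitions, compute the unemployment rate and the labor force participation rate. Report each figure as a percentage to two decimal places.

Unemployment rate ≈ 6.90%; labor force participation rate ≈ 72.54%.

Employed = 161.81 + 11.33 + 28.07 = 201.21 million (anyone who worked, including part-time for economic reasons, counts as employed).
Unemployed = 2.13 + 12.79 = 14.92 million (jobless and actively searching, or on temporary layoff).
Labor force = 201.21 + 14.92 = 216.13 million.
Not in labor force = 71.16 + 10.65 = 81.81 million (those not working and not actively searching are outside the labor force).
Civilian working-age population = 216.13 + 81.81 = 297.94 million.
Unemployment rate = 14.92 / 216.13 = 6.90%.
Labor force participation rate = 216.13 / 297.94 = 72.54%.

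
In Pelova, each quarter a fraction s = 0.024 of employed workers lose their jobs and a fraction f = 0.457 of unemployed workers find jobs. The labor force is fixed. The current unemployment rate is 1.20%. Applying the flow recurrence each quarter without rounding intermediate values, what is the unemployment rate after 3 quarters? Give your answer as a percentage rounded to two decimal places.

Unemployment rate after three quarters ≈ 4.46%.

With a fixed labor force, u_{t+1} = u_t + s·(1−u_t) − f·u_t = u_t·(1−s−f) + s.
Here 1−s−f = 0.519 and s = 0.024.
u_1 = 0.012000 × 0.519 + 0.024 = 0.030228.
u_2 = 0.030228 × 0.519 + 0.024 = 0.039688.
u_3 = 0.039688 × 0.519 + 0.024 = 0.044598.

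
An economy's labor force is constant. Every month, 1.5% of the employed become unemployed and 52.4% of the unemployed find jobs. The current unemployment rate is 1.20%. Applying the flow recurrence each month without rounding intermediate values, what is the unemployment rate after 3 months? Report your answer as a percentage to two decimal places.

Unemployment rate after three months ≈ 2.63%.

With a fixed labor force, u_{t+1} = u_t + s·(1−u_t) − f·u_t = u_t·(1−s−f) + s.
Here 1−s−f = 0.461 and s = 0.015.
u_1 = 0.012000 × 0.461 + 0.015 = 0.020532.
u_2 = 0.020532 × 0.461 + 0.015 = 0.024465.
u_3 = 0.024465 × 0.461 + 0.015 = 0.026278.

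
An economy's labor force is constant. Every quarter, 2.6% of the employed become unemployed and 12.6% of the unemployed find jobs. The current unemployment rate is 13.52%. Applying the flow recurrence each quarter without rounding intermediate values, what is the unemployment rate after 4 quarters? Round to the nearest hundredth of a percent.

Unemployment rate after four quarters ≈ 15.25%.

With a fixed labor force, u_{t+1} = u_t + s·(1−u_t) − f·u_t = u_t·(1−s−f) + s.
Here 1−s−f = 0.848 and s = 0.026.
u_1 = 0.135200 × 0.848 + 0.026 = 0.140650.
u_2 = 0.140650 × 0.848 + 0.026 = 0.145271.
u_3 = 0.145271 × 0.848 + 0.026 = 0.149190.
u_4 = 0.149190 × 0.848 + 0.026 = 0.152513.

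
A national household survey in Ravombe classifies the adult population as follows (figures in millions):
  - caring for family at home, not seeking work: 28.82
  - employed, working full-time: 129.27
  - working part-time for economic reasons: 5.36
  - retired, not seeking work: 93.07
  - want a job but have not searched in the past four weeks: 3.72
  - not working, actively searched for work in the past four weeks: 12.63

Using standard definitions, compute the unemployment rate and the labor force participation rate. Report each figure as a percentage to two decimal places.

Unemployment rate ≈ 8.58%; labor force participation rate ≈ 53.97%.

Employed = 129.27 + 5.36 = 134.63 million (anyone who worked, including part-time for economic reasons, counts as employed).
Unemployed = 12.63 million.
Labor force = 134.63 + 12.63 = 147.26 million.
Not in labor force = 28.82 + 93.07 + 3.72 = 125.61 million (those not working and not actively searching are outside the labor force — including those who want a job but have given up searching).
Civilian working-age population = 147.26 + 125.61 = 272.87 million.
Unemployment rate = 12.63 / 147.26 = 8.58%.
Labor force participation rate = 147.26 / 272.87 = 53.97%.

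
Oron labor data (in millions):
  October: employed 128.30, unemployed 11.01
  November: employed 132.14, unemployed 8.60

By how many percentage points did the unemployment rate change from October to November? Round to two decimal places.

October: labor force = 128.30 + 11.01 = 139.31; u = 11.01/139.31 = 7.90%.
November: labor force = 132.14 + 8.60 = 140.74; u = 8.60/140.74 = 6.11%.
Change = 6.11% − 7.90% = −1.79 pp.

The unemployment rate changed by −1.79 percentage points.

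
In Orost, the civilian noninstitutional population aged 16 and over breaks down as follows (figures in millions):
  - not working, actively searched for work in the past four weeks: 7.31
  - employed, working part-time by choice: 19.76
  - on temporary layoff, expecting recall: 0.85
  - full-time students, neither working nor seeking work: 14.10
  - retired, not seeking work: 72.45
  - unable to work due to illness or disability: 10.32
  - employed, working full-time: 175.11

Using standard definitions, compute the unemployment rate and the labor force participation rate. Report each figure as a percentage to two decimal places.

Employed = 19.76 + 175.11 = 194.87 million.
Unemployed = 7.31 + 0.85 = 8.16 million (jobless and actively searching, or on temporary layoff).
Labor force = 194.87 + 8.16 = 203.03 million.
Not in labor force = 14.10 + 72.45 + 10.32 = 96.87 million (those not working and not actively searching are outside the labor force).
Civilian working-age population = 203.03 + 96.87 = 299.90 million.
Unemployment rate = 8.16 / 203.03 = 4.02%.
Labor force participation rate = 203.03 / 299.90 = 67.70%.

Unemployment rate ≈ 4.02%; labor force participation rate ≈ 67.70%.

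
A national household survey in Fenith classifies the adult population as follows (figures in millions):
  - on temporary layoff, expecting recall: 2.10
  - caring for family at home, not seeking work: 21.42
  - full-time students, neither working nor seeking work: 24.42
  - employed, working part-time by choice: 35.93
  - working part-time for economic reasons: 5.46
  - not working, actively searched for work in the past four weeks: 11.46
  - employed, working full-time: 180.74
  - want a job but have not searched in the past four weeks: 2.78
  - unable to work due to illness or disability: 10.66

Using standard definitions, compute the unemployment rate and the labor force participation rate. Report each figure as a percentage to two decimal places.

Unemployment rate ≈ 5.75%; labor force participation rate ≈ 79.90%.

Employed = 35.93 + 5.46 + 180.74 = 222.13 million (anyone who worked, including part-time for economic reasons, counts as employed).
Unemployed = 2.10 + 11.46 = 13.56 million (jobless and actively searching, or on temporary layoff).
Labor force = 222.13 + 13.56 = 235.69 million.
Not in labor force = 21.42 + 24.42 + 2.78 + 10.66 = 59.28 million (those not working and not actively searching are outside the labor force — including those who want a job but have given up searching).
Civilian working-age population = 235.69 + 59.28 = 294.97 million.
Unemployment rate = 13.56 / 235.69 = 5.75%.
Labor force participation rate = 235.69 / 294.97 = 79.90%.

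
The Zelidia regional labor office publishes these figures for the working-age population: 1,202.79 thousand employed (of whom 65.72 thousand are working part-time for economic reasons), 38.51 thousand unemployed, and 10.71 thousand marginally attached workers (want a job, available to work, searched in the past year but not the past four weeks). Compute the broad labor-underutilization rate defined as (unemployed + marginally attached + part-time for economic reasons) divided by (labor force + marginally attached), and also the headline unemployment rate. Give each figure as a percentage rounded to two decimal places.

Labor force = 1,202.79 + 38.51 = 1,241.30 thousand.
Numerator = 38.51 + 10.71 + 65.72 = 114.94 thousand.
Denominator = 1,241.30 + 10.71 = 1,252.01 thousand.
Broad rate = 114.94 / 1,252.01 = 9.18%.
Headline unemployment rate = 38.51 / 1,241.30 = 3.10%.

Broad underutilization rate ≈ 9.18%; headline unemployment rate ≈ 3.10%.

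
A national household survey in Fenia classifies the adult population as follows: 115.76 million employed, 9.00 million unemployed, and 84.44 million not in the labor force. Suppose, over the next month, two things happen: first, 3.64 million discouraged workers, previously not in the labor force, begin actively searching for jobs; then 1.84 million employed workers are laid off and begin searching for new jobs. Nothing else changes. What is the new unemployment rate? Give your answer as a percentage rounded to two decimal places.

Initially, labor force = 115.76 + 9.00 = 124.76 million, so u = 9.00/124.76 = 7.21%.
After the first change, unemployed and labor force both rise by 3.64 → E = 115.76, U = 12.64, labor force = 128.40 million.
After the second change, employed falls and unemployed rises by 1.84; labor force unchanged → E = 113.92, U = 14.48, labor force = 128.40 million.
New unemployment rate = 14.48 / 128.40 = 11.28%.

New unemployment rate ≈ 11.28%.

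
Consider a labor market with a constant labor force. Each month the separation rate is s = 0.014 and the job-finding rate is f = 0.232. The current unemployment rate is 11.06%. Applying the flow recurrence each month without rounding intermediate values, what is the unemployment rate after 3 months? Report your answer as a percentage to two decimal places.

With a fixed labor force, u_{t+1} = u_t + s·(1−u_t) − f·u_t = u_t·(1−s−f) + s.
Here 1−s−f = 0.754 and s = 0.014.
u_1 = 0.110600 × 0.754 + 0.014 = 0.097392.
u_2 = 0.097392 × 0.754 + 0.014 = 0.087434.
u_3 = 0.087434 × 0.754 + 0.014 = 0.079925.

Unemployment rate after three months ≈ 7.99%.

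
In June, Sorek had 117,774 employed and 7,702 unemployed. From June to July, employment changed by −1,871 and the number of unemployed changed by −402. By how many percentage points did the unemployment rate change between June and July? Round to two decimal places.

The unemployment rate changed by −0.21 percentage points.

June: labor force = 117,774 + 7,702 = 125,476; u = 7,702/125,476 = 6.14%.
July: labor force = 115,903 + 7,300 = 123,203; u = 7,300/123,203 = 5.93%.
Change = 5.93% − 6.14% = −0.21 pp.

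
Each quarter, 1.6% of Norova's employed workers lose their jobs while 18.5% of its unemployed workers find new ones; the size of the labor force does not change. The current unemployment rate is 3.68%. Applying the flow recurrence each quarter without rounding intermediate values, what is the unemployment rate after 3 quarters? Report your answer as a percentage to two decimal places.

Unemployment rate after three quarters ≈ 5.78%.

With a fixed labor force, u_{t+1} = u_t + s·(1−u_t) − f·u_t = u_t·(1−s−f) + s.
Here 1−s−f = 0.799 and s = 0.016.
u_1 = 0.036800 × 0.799 + 0.016 = 0.045403.
u_2 = 0.045403 × 0.799 + 0.016 = 0.052277.
u_3 = 0.052277 × 0.799 + 0.016 = 0.057769.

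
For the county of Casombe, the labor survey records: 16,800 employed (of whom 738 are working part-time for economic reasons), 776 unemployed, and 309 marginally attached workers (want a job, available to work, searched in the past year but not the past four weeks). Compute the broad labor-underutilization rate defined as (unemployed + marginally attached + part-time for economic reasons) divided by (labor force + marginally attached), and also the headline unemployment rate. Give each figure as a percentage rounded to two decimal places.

Labor force = 16,800 + 776 = 17,576.
Numerator = 776 + 309 + 738 = 1,823.
Denominator = 17,576 + 309 = 17,885.
Broad rate = 1,823 / 17,885 = 10.19%.
Headline unemployment rate = 776 / 17,576 = 4.42%.

Broad underutilization rate ≈ 10.19%; headline unemployment rate ≈ 4.42%.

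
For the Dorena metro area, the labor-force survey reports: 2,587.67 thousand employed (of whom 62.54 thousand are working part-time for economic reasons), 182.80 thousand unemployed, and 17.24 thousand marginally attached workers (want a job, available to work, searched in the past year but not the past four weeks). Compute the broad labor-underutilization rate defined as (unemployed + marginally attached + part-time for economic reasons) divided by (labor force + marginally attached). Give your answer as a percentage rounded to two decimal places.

Broad underutilization rate ≈ 9.42%.

Labor force = 2,587.67 + 182.80 = 2,770.47 thousand.
Numerator = 182.80 + 17.24 + 62.54 = 262.58 thousand.
Denominator = 2,770.47 + 17.24 = 2,787.71 thousand.
Broad rate = 262.58 / 2,787.71 = 9.42%.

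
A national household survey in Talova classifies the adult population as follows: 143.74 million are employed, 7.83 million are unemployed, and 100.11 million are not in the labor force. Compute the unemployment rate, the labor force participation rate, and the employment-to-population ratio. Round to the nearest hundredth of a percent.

Unemployment rate ≈ 5.17%; labor force participation rate ≈ 60.22%; employment-population ratio ≈ 57.11%.

Labor force = employed + unemployed = 143.74 + 7.83 = 151.57 million.
Working-age population = 151.57 + 100.11 = 251.68 million.
Unemployment rate = 7.83 / 151.57 = 5.17%.
Labor force participation rate = 151.57 / 251.68 = 60.22%.
Employment-population ratio = 143.74 / 251.68 = 57.11%.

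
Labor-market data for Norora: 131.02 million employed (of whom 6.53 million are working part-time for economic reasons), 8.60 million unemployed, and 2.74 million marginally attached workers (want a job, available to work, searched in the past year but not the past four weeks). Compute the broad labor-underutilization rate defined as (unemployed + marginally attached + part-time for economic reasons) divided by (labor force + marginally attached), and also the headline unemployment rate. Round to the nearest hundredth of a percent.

Broad underutilization rate ≈ 12.55%; headline unemployment rate ≈ 6.16%.

Labor force = 131.02 + 8.60 = 139.62 million.
Numerator = 8.60 + 2.74 + 6.53 = 17.87 million.
Denominator = 139.62 + 2.74 = 142.36 million.
Broad rate = 17.87 / 142.36 = 12.55%.
Headline unemployment rate = 8.60 / 139.62 = 6.16%.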